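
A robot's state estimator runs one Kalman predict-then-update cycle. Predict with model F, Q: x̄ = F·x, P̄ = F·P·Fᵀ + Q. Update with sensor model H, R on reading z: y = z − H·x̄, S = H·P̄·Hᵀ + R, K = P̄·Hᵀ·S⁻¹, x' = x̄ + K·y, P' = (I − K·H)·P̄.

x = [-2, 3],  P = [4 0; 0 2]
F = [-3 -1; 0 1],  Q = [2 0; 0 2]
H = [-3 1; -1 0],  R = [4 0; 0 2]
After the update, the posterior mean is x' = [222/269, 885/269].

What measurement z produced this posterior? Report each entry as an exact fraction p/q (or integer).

z = [1, -1]

x̄ = F·x = [3, 3]
P̄ = F·P·Fᵀ + Q = [40 -2; -2 4]
S = H·P̄·Hᵀ + R = [380 122; 122 42]
K = P̄·Hᵀ·S⁻¹ = [-61/269 -79/269; 44/269 -115/269]
x' − x̄ = [-585/269, 78/269] = K·y
y = (KᵀK)⁻¹·Kᵀ·(x' − x̄) = [7, 2]
z = y + H·x̄ = [7, 2] + [-6, -3] = [1, -1]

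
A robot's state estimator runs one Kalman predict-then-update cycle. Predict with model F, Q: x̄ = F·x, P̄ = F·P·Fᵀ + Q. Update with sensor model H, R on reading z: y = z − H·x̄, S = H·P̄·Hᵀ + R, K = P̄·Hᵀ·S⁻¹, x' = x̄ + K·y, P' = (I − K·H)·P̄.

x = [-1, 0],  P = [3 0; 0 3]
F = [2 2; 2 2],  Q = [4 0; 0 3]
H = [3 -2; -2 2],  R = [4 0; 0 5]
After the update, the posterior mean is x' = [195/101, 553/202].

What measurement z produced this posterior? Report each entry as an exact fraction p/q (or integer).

z = [1, 3]

x̄ = F·x = [-2, -2]
P̄ = F·P·Fᵀ + Q = [28 24; 24 27]
S = H·P̄·Hᵀ + R = [76 -36; -36 33]
K = P̄·Hᵀ·S⁻¹ = [75/101 172/303; 135/202 92/101]
x' − x̄ = [397/101, 957/202] = K·y
y = (KᵀK)⁻¹·Kᵀ·(x' − x̄) = [3, 3]
z = y + H·x̄ = [3, 3] + [-2, 0] = [1, 3]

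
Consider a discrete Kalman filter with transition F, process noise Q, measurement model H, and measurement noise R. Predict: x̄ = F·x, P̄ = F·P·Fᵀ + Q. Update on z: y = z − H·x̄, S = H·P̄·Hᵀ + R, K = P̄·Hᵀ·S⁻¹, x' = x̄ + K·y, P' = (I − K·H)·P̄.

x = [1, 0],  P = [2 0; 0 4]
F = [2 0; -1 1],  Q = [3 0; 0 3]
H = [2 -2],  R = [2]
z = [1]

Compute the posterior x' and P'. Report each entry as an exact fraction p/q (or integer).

x̄ = F·x = [2, -1]
P̄ = F·P·Fᵀ + Q = [11 -4; -4 9]
y = z − H·x̄ = [-5]
S = H·P̄·Hᵀ + R = [114]
K = P̄·Hᵀ·S⁻¹ = [5/19; -13/57]
x' = x̄ + K·y = [13/19, 8/57]
P' = (I − K·H)·P̄ = [59/19 54/19; 54/19 175/57]

x' = [13/19, 8/57]
P' = [59/19 54/19; 54/19 175/57]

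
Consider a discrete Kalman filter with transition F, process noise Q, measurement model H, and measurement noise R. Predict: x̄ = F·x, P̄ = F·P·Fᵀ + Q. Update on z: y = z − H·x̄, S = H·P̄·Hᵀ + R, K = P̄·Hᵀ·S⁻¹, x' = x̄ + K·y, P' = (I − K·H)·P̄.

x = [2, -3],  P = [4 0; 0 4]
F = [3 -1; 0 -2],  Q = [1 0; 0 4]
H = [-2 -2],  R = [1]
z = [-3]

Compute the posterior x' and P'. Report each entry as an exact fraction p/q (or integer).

x̄ = F·x = [9, 6]
P̄ = F·P·Fᵀ + Q = [41 8; 8 20]
y = z − H·x̄ = [27]
S = H·P̄·Hᵀ + R = [309]
K = P̄·Hᵀ·S⁻¹ = [-98/309; -56/309]
x' = x̄ + K·y = [45/103, 114/103]
P' = (I − K·H)·P̄ = [3065/309 -3016/309; -3016/309 3044/309]

x' = [45/103, 114/103]
P' = [3065/309 -3016/309; -3016/309 3044/309]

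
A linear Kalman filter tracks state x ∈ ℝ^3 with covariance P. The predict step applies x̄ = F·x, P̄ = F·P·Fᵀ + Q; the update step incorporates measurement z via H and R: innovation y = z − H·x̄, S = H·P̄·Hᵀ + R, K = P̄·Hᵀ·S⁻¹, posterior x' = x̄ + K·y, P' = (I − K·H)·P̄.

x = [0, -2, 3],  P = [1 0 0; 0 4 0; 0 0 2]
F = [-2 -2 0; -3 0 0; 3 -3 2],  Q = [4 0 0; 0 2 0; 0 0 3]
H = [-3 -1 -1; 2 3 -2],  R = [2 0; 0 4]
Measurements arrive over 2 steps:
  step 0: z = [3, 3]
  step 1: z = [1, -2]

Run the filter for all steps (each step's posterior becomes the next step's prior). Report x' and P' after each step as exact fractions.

step 0: x' = [-261562/186149, 310157/186149, -57232/186149], P' = [155532/186149 -208776/186149 -172692/186149; -208776/186149 358780/186149 279608/186149; -172692/186149 279608/186149 341486/186149]
step 1: x' = [44535266/175911385, -201506392/175911385, -118495727/175911385], P' = [1681503556/2286848005 -2171142992/2286848005 -1688712452/2286848005; -2171142992/2286848005 3713102164/2286848005 2683090824/2286848005; -1688712452/2286848005 2683090824/2286848005 3405017934/2286848005]

step 0: x̄ = F·x = [4, 0, 12]
step 0: P̄ = F·P·Fᵀ + Q = [24 6 18; 6 11 -9; 18 -9 56]
step 0: y = z − H·x̄ = [27, 19]
step 0: S = H·P̄·Hᵀ + R = [411 -50; -50 459]
step 0: K = P̄·Hᵀ·S⁻¹ = [-42564/186149 7530/186149; -6030/186149 24893/186149; -51509/186149 -47383/186149]
step 0: x' = x̄ + K·y = [-261562/186149, 310157/186149, -57232/186149]
step 0: P' = (I − K·H)·P̄ = [155532/186149 -208776/186149 -172692/186149; -208776/186149 358780/186149 279608/186149; -172692/186149 279608/186149 341486/186149]
step 1: x̄ = F·x = [-97190/186149, 784686/186149, -1829621/186149]
step 1: P̄ = F·P·Fᵀ + Q = [1131636/186149 -319464/186149 791824/186149; -319464/186149 1772086/186149 -2242620/186149; 791824/186149 -2242620/186149 4883567/186149]
step 1: y = z − H·x̄ = [-1150356/186149, -6191218/186149]
step 1: S = H·P̄·Hᵀ + R = [15561595/186149 6585080/186149; 6585080/186149 57497462/186149]
step 1: K = P̄·Hᵀ·S⁻¹ = [-592327612/2286848005 11350152/457369601; 58617994/2286848005 71541943/457369601; -510985701/2286848005 -106909415/457369601]
step 1: x' = x̄ + K·y = [44535266/175911385, -201506392/175911385, -118495727/175911385]
step 1: P' = (I − K·H)·P̄ = [1681503556/2286848005 -2171142992/2286848005 -1688712452/2286848005; -2171142992/2286848005 3713102164/2286848005 2683090824/2286848005; -1688712452/2286848005 2683090824/2286848005 3405017934/2286848005]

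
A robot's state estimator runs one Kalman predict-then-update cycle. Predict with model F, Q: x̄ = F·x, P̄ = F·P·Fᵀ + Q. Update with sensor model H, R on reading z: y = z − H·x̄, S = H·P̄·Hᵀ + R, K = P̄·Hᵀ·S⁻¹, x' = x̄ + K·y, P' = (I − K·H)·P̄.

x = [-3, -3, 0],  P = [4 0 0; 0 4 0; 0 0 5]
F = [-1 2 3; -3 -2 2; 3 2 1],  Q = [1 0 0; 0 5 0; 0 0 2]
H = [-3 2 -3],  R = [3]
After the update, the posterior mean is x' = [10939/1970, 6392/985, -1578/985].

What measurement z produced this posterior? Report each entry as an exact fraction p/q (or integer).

x̄ = F·x = [-3, 15, -15]
P̄ = F·P·Fᵀ + Q = [66 26 19; 26 77 -42; 19 -42 59]
S = H·P̄·Hᵀ + R = [1970]
K = P̄·Hᵀ·S⁻¹ = [-203/1970; 101/985; -159/985]
x' − x̄ = [16849/1970, -8383/985, 13197/985] = K·y
y = (KᵀK)⁻¹·Kᵀ·(x' − x̄) = [-83]
z = y + H·x̄ = [-83] + [84] = [1]

z = [1]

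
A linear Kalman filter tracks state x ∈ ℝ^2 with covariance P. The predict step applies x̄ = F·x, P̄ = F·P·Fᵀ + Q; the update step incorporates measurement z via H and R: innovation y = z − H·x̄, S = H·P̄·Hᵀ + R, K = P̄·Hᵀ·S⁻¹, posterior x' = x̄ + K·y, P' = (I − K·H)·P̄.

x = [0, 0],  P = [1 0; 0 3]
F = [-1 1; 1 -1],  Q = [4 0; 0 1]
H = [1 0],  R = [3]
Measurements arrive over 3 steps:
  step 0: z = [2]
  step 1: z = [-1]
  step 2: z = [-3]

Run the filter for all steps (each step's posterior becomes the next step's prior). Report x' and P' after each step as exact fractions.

step 0: x̄ = F·x = [0, 0]
step 0: P̄ = F·P·Fᵀ + Q = [8 -4; -4 5]
step 0: y = z − H·x̄ = [2]
step 0: S = H·P̄·Hᵀ + R = [11]
step 0: K = P̄·Hᵀ·S⁻¹ = [8/11; -4/11]
step 0: x' = x̄ + K·y = [16/11, -8/11]
step 0: P' = (I − K·H)·P̄ = [24/11 -12/11; -12/11 39/11]
step 1: x̄ = F·x = [-24/11, 24/11]
step 1: P̄ = F·P·Fᵀ + Q = [131/11 -87/11; -87/11 98/11]
step 1: y = z − H·x̄ = [13/11]
step 1: S = H·P̄·Hᵀ + R = [164/11]
step 1: K = P̄·Hᵀ·S⁻¹ = [131/164; -87/164]
step 1: x' = x̄ + K·y = [-203/164, 255/164]
step 1: P' = (I − K·H)·P̄ = [393/164 -261/164; -261/164 773/164]
step 2: x̄ = F·x = [229/82, -229/82]
step 2: P̄ = F·P·Fᵀ + Q = [586/41 -422/41; -422/41 463/41]
step 2: y = z − H·x̄ = [-475/82]
step 2: S = H·P̄·Hᵀ + R = [709/41]
step 2: K = P̄·Hᵀ·S⁻¹ = [586/709; -422/709]
step 2: x' = x̄ + K·y = [-2829/1418, 929/1418]
step 2: P' = (I − K·H)·P̄ = [1758/709 -1266/709; -1266/709 3663/709]

step 0: x' = [16/11, -8/11], P' = [24/11 -12/11; -12/11 39/11]
step 1: x' = [-203/164, 255/164], P' = [393/164 -261/164; -261/164 773/164]
step 2: x' = [-2829/1418, 929/1418], P' = [1758/709 -1266/709; -1266/709 3663/709]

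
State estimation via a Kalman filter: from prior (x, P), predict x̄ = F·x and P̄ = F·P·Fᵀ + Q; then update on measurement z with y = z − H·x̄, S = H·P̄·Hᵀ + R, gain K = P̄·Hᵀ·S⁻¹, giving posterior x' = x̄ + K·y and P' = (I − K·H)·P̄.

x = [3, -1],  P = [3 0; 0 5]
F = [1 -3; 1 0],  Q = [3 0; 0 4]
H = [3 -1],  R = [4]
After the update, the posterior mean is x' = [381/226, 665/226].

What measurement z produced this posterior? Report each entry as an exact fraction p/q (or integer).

x̄ = F·x = [6, 3]
P̄ = F·P·Fᵀ + Q = [51 3; 3 7]
S = H·P̄·Hᵀ + R = [452]
K = P̄·Hᵀ·S⁻¹ = [75/226; 1/226]
x' − x̄ = [-975/226, -13/226] = K·y
y = (KᵀK)⁻¹·Kᵀ·(x' − x̄) = [-13]
z = y + H·x̄ = [-13] + [15] = [2]

z = [2]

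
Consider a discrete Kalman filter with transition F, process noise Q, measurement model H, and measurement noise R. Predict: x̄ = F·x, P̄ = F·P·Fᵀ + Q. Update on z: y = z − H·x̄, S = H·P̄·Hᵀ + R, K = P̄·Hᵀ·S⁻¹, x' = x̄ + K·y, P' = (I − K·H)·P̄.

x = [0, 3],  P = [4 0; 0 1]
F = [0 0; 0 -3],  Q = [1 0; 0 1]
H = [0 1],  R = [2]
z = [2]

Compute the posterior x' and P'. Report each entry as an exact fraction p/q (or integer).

x' = [0, 1/6]
P' = [1 0; 0 5/3]

x̄ = F·x = [0, -9]
P̄ = F·P·Fᵀ + Q = [1 0; 0 10]
y = z − H·x̄ = [11]
S = H·P̄·Hᵀ + R = [12]
K = P̄·Hᵀ·S⁻¹ = [0; 5/6]
x' = x̄ + K·y = [0, 1/6]
P' = (I − K·H)·P̄ = [1 0; 0 5/3]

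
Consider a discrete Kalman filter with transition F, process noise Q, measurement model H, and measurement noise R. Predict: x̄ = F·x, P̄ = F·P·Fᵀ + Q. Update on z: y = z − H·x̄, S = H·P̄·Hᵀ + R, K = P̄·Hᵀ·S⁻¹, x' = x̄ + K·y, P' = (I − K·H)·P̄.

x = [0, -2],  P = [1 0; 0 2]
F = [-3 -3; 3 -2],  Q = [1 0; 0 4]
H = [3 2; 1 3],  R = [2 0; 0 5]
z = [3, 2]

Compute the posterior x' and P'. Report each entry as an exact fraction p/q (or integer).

x' = [22771/30711, 4514/10237]
P' = [22282/30711 -6938/10237; -6938/10237 9141/10237]

x̄ = F·x = [6, 4]
P̄ = F·P·Fᵀ + Q = [28 3; 3 21]
y = z − H·x̄ = [-23, -16]
S = H·P̄·Hᵀ + R = [374 243; 243 240]
K = P̄·Hᵀ·S⁻¹ = [4203/10237 -8032/30711; -1266/10237 4097/10237]
x' = x̄ + K·y = [22771/30711, 4514/10237]
P' = (I − K·H)·P̄ = [22282/30711 -6938/10237; -6938/10237 9141/10237]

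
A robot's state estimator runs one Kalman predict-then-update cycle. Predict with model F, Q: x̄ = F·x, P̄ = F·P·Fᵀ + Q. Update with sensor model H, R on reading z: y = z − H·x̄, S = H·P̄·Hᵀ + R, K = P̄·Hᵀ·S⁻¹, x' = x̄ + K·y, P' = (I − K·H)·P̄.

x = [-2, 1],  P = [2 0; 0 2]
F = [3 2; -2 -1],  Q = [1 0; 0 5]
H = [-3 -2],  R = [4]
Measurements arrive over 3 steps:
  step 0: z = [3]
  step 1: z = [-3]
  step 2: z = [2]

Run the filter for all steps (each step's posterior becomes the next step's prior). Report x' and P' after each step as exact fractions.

step 0: x' = [-313/115, 291/115], P' = [704/115 -958/115; -958/115 1401/115]
step 1: x' = [-607/323, 22223/5491], P' = [60/19 -1408/323; -1408/323 37824/5491]
step 2: x' = [9604/13813, -23137/13813], P' = [37944/13813 -51382/13813; -51382/13813 81429/13813]

step 0: x̄ = F·x = [-4, 3]
step 0: P̄ = F·P·Fᵀ + Q = [27 -16; -16 15]
step 0: y = z − H·x̄ = [-3]
step 0: S = H·P̄·Hᵀ + R = [115]
step 0: K = P̄·Hᵀ·S⁻¹ = [-49/115; 18/115]
step 0: x' = x̄ + K·y = [-313/115, 291/115]
step 0: P' = (I − K·H)·P̄ = [704/115 -958/115; -958/115 1401/115]
step 1: x̄ = F·x = [-357/115, 67/23]
step 1: P̄ = F·P·Fᵀ + Q = [559/115 -64/23; -64/23 192/23]
step 1: y = z − H·x̄ = [-746/115]
step 1: S = H·P̄·Hᵀ + R = [5491/115]
step 1: K = P̄·Hᵀ·S⁻¹ = [-61/323; -960/5491]
step 1: x' = x̄ + K·y = [-607/323, 22223/5491]
step 1: P' = (I − K·H)·P̄ = [60/19 -1408/323; -1408/323 37824/5491]
step 2: x̄ = F·x = [13489/5491, -1585/5491]
step 2: P̄ = F·P·Fᵀ + Q = [25615/5491 -12136/5491; -12136/5491 38895/5491]
step 2: y = z − H·x̄ = [2541/289]
step 2: S = H·P̄·Hᵀ + R = [13813/289]
step 2: K = P̄·Hᵀ·S⁻¹ = [-2767/13813; -2178/13813]
step 2: x' = x̄ + K·y = [9604/13813, -23137/13813]
step 2: P' = (I − K·H)·P̄ = [37944/13813 -51382/13813; -51382/13813 81429/13813]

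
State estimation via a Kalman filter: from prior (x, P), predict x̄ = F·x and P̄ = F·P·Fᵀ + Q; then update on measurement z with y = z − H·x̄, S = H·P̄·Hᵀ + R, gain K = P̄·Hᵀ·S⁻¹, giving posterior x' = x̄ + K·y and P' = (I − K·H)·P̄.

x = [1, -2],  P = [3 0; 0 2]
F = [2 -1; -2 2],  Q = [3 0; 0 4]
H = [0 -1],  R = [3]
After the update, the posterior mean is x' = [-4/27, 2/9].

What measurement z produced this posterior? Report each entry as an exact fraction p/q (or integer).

z = [-1]

x̄ = F·x = [4, -6]
P̄ = F·P·Fᵀ + Q = [17 -16; -16 24]
S = H·P̄·Hᵀ + R = [27]
K = P̄·Hᵀ·S⁻¹ = [16/27; -8/9]
x' − x̄ = [-112/27, 56/9] = K·y
y = (KᵀK)⁻¹·Kᵀ·(x' − x̄) = [-7]
z = y + H·x̄ = [-7] + [6] = [-1]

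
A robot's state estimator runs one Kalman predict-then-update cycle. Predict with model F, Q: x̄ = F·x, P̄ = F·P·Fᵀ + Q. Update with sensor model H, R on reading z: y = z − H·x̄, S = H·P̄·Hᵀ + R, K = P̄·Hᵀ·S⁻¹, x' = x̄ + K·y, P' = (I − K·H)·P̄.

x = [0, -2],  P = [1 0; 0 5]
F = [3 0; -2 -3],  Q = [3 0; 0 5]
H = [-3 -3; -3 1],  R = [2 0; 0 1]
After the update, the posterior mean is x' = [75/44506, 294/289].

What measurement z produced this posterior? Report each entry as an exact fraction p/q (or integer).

z = [-3, 1]

x̄ = F·x = [0, 6]
P̄ = F·P·Fᵀ + Q = [12 -6; -6 54]
S = H·P̄·Hᵀ + R = [488 -90; -90 199]
K = P̄·Hᵀ·S⁻¹ = [-3681/44506 -5529/22253; -72/289 72/289]
x' − x̄ = [75/44506, -1440/289] = K·y
y = (KᵀK)⁻¹·Kᵀ·(x' − x̄) = [15, -5]
z = y + H·x̄ = [15, -5] + [-18, 6] = [-3, 1]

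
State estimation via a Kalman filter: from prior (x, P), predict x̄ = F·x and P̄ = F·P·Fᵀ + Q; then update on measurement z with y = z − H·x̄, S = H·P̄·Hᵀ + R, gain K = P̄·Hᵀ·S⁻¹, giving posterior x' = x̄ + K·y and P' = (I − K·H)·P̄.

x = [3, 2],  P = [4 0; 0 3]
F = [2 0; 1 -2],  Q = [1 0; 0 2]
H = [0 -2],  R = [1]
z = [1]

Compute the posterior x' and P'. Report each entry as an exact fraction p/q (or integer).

x' = [454/73, -37/73]
P' = [985/73 8/73; 8/73 18/73]

x̄ = F·x = [6, -1]
P̄ = F·P·Fᵀ + Q = [17 8; 8 18]
y = z − H·x̄ = [-1]
S = H·P̄·Hᵀ + R = [73]
K = P̄·Hᵀ·S⁻¹ = [-16/73; -36/73]
x' = x̄ + K·y = [454/73, -37/73]
P' = (I − K·H)·P̄ = [985/73 8/73; 8/73 18/73]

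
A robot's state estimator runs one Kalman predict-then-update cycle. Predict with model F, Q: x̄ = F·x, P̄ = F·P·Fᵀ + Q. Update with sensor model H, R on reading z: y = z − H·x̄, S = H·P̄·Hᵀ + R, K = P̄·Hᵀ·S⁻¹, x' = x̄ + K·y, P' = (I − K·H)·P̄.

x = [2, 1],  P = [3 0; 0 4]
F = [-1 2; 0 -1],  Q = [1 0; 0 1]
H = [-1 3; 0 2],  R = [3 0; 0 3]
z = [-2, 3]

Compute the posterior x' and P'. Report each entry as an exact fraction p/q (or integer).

x̄ = F·x = [0, -1]
P̄ = F·P·Fᵀ + Q = [20 -8; -8 5]
y = z − H·x̄ = [1, 5]
S = H·P̄·Hᵀ + R = [116 46; 46 23]
K = P̄·Hᵀ·S⁻¹ = [-1/2 7/23; 1/8 17/92]
x' = x̄ + K·y = [47/46, 9/184]
P' = (I − K·H)·P̄ = [66/23 21/46; 21/46 51/184]

x' = [47/46, 9/184]
P' = [66/23 21/46; 21/46 51/184]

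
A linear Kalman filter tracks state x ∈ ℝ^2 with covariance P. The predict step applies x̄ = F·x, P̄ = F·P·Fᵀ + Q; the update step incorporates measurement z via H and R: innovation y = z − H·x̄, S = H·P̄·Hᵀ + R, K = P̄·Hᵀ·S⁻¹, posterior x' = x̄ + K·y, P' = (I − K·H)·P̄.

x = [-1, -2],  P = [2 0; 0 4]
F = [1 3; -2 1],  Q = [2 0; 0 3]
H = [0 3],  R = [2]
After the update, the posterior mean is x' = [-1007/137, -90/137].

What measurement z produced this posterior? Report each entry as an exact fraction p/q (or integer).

x̄ = F·x = [-7, 0]
P̄ = F·P·Fᵀ + Q = [40 8; 8 15]
S = H·P̄·Hᵀ + R = [137]
K = P̄·Hᵀ·S⁻¹ = [24/137; 45/137]
x' − x̄ = [-48/137, -90/137] = K·y
y = (KᵀK)⁻¹·Kᵀ·(x' − x̄) = [-2]
z = y + H·x̄ = [-2] + [0] = [-2]

z = [-2]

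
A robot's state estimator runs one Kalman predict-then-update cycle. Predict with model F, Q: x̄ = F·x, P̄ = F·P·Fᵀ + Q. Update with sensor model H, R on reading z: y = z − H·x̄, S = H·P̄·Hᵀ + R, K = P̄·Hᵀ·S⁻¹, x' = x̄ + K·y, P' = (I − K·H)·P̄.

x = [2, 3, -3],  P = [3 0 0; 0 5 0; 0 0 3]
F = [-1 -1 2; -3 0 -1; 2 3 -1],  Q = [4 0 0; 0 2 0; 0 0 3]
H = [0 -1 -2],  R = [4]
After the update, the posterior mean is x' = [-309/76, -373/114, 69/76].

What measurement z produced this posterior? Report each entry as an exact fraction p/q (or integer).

z = [2]

x̄ = F·x = [-11, -3, 16]
P̄ = F·P·Fᵀ + Q = [24 3 -27; 3 32 -15; -27 -15 63]
S = H·P̄·Hᵀ + R = [228]
K = P̄·Hᵀ·S⁻¹ = [17/76; -1/114; -37/76]
x' − x̄ = [527/76, -31/114, -1147/76] = K·y
y = (KᵀK)⁻¹·Kᵀ·(x' − x̄) = [31]
z = y + H·x̄ = [31] + [-29] = [2]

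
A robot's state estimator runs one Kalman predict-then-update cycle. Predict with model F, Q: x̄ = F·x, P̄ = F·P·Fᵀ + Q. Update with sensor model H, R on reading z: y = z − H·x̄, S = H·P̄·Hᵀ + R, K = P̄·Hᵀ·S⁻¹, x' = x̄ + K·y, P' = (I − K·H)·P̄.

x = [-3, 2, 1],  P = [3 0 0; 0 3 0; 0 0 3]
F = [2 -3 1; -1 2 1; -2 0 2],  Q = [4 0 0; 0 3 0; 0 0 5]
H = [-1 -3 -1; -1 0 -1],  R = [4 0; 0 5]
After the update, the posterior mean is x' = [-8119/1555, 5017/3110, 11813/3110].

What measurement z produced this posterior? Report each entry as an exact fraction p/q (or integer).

x̄ = F·x = [-11, 8, 8]
P̄ = F·P·Fᵀ + Q = [46 -21 -6; -21 21 12; -6 12 29]
S = H·P̄·Hᵀ + R = [202 36; 36 68]
K = P̄·Hᵀ·S⁻¹ = [751/3110 -2227/3110; -999/3110 1881/6220; -398/1555 -1261/6220]
x' − x̄ = [8986/1555, -19863/3110, -13067/3110] = K·y
y = (KᵀK)⁻¹·Kᵀ·(x' − x̄) = [18, -2]
z = y + H·x̄ = [18, -2] + [-21, 3] = [-3, 1]

z = [-3, 1]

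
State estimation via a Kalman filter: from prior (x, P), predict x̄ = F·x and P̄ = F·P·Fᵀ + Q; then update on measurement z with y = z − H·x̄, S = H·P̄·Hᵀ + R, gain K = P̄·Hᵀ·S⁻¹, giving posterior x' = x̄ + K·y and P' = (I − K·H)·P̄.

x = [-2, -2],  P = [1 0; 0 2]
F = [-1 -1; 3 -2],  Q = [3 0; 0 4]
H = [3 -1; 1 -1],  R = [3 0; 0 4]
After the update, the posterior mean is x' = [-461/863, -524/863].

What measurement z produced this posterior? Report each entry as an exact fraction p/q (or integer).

z = [-2, 1]

x̄ = F·x = [4, -2]
P̄ = F·P·Fᵀ + Q = [6 1; 1 21]
S = H·P̄·Hᵀ + R = [72 35; 35 29]
K = P̄·Hᵀ·S⁻¹ = [318/863 -235/863; 178/863 -810/863]
x' − x̄ = [-3913/863, 1202/863] = K·y
y = (KᵀK)⁻¹·Kᵀ·(x' − x̄) = [-16, -5]
z = y + H·x̄ = [-16, -5] + [14, 6] = [-2, 1]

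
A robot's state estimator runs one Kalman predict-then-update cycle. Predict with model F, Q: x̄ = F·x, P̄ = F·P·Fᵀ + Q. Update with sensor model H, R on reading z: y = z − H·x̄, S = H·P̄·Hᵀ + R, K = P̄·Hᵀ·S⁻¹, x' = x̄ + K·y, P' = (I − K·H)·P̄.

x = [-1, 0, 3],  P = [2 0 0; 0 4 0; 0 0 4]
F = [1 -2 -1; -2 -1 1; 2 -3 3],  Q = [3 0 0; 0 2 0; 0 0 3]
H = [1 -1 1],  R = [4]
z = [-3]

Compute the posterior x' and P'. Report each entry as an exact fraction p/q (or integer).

x' = [-561/130, 326/65, 827/130]
P' = [1569/130 41/65 -1323/130; 41/65 1168/65 1123/65; -1323/130 1123/65 3901/130]

x̄ = F·x = [-4, 5, 7]
P̄ = F·P·Fᵀ + Q = [25 0 16; 0 18 16; 16 16 83]
y = z − H·x̄ = [-1]
S = H·P̄·Hᵀ + R = [130]
K = P̄·Hᵀ·S⁻¹ = [41/130; -1/65; 83/130]
x' = x̄ + K·y = [-561/130, 326/65, 827/130]
P' = (I − K·H)·P̄ = [1569/130 41/65 -1323/130; 41/65 1168/65 1123/65; -1323/130 1123/65 3901/130]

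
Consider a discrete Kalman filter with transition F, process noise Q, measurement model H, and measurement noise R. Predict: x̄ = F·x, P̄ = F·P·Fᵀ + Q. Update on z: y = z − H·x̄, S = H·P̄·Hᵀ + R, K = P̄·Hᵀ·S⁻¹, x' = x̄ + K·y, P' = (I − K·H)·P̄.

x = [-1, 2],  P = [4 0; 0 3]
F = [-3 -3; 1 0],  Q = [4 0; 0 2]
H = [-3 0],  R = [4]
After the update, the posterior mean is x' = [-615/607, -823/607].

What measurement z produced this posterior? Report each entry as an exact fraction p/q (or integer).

z = [3]

x̄ = F·x = [-3, -1]
P̄ = F·P·Fᵀ + Q = [67 -12; -12 6]
S = H·P̄·Hᵀ + R = [607]
K = P̄·Hᵀ·S⁻¹ = [-201/607; 36/607]
x' − x̄ = [1206/607, -216/607] = K·y
y = (KᵀK)⁻¹·Kᵀ·(x' − x̄) = [-6]
z = y + H·x̄ = [-6] + [9] = [3]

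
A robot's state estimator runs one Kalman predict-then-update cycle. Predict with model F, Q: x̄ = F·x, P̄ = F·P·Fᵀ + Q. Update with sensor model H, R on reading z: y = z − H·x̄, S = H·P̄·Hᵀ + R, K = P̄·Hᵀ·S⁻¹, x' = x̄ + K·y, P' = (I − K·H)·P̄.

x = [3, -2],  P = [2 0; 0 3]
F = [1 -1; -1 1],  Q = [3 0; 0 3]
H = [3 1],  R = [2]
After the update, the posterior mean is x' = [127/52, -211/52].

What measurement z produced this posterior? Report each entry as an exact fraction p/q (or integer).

z = [3]

x̄ = F·x = [5, -5]
P̄ = F·P·Fᵀ + Q = [8 -5; -5 8]
S = H·P̄·Hᵀ + R = [52]
K = P̄·Hᵀ·S⁻¹ = [19/52; -7/52]
x' − x̄ = [-133/52, 49/52] = K·y
y = (KᵀK)⁻¹·Kᵀ·(x' − x̄) = [-7]
z = y + H·x̄ = [-7] + [10] = [3]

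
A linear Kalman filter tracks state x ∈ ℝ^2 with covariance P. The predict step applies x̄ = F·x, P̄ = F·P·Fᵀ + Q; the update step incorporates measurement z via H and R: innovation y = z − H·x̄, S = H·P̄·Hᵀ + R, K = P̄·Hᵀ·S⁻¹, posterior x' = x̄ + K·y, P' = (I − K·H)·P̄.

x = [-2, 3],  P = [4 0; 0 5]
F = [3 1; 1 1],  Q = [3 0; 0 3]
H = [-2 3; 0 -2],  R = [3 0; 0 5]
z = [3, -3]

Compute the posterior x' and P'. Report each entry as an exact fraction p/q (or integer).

x' = [267/487, 6307/4383]
P' = [1587/487 825/487; 825/487 4960/4383]

x̄ = F·x = [-3, 1]
P̄ = F·P·Fᵀ + Q = [44 17; 17 12]
y = z − H·x̄ = [-6, -1]
S = H·P̄·Hᵀ + R = [83 -4; -4 53]
K = P̄·Hᵀ·S⁻¹ = [-233/487 -330/487; 10/4383 -1984/4383]
x' = x̄ + K·y = [267/487, 6307/4383]
P' = (I − K·H)·P̄ = [1587/487 825/487; 825/487 4960/4383]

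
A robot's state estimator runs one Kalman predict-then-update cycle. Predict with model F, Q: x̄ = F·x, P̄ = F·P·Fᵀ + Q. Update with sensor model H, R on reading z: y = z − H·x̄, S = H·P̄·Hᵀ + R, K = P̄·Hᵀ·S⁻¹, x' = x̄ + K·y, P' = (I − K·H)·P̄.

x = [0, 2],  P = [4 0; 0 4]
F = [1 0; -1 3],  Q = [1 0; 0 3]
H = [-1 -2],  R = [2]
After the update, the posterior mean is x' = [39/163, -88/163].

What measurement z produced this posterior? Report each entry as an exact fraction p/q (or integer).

x̄ = F·x = [0, 6]
P̄ = F·P·Fᵀ + Q = [5 -4; -4 43]
S = H·P̄·Hᵀ + R = [163]
K = P̄·Hᵀ·S⁻¹ = [3/163; -82/163]
x' − x̄ = [39/163, -1066/163] = K·y
y = (KᵀK)⁻¹·Kᵀ·(x' − x̄) = [13]
z = y + H·x̄ = [13] + [-12] = [1]

z = [1]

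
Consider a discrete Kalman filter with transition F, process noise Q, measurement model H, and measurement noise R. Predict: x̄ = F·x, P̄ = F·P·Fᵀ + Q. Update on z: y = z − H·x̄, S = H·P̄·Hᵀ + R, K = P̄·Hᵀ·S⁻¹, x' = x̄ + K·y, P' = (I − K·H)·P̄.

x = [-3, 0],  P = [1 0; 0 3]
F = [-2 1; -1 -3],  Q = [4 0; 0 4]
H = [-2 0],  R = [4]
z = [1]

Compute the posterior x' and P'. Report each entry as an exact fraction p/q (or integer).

x̄ = F·x = [6, 3]
P̄ = F·P·Fᵀ + Q = [11 -7; -7 32]
y = z − H·x̄ = [13]
S = H·P̄·Hᵀ + R = [48]
K = P̄·Hᵀ·S⁻¹ = [-11/24; 7/24]
x' = x̄ + K·y = [1/24, 163/24]
P' = (I − K·H)·P̄ = [11/12 -7/12; -7/12 335/12]

x' = [1/24, 163/24]
P' = [11/12 -7/12; -7/12 335/12]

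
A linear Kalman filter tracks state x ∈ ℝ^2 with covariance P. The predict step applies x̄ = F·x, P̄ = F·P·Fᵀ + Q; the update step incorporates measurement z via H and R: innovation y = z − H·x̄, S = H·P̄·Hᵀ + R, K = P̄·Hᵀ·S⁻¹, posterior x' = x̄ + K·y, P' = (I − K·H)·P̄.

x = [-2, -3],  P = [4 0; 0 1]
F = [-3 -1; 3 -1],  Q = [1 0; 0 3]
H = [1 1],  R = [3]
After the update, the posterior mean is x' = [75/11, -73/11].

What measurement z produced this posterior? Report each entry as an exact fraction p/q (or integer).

x̄ = F·x = [9, -3]
P̄ = F·P·Fᵀ + Q = [38 -35; -35 40]
S = H·P̄·Hᵀ + R = [11]
K = P̄·Hᵀ·S⁻¹ = [3/11; 5/11]
x' − x̄ = [-24/11, -40/11] = K·y
y = (KᵀK)⁻¹·Kᵀ·(x' − x̄) = [-8]
z = y + H·x̄ = [-8] + [6] = [-2]

z = [-2]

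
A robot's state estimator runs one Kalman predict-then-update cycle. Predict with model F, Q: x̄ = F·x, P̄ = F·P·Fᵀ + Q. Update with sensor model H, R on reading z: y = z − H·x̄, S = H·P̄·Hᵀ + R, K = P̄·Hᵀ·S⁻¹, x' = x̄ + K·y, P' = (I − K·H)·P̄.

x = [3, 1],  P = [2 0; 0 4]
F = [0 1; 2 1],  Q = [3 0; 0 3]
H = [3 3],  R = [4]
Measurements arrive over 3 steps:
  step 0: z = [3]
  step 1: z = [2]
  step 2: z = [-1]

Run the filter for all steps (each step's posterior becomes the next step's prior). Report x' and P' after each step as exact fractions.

step 0: x' = [-419/274, 721/274], P' = [829/274 -785/274; -785/274 861/274]
step 1: x' = [19853/10106, -12273/10106], P' = [23247/5053 -22273/5053; -22273/5053 23423/5053]
step 2: x' = [-28341/14213, 325372/184769], P' = [175283/28426 -169911/28426; -169911/28426 2294263/369538]

step 0: x̄ = F·x = [1, 7]
step 0: P̄ = F·P·Fᵀ + Q = [7 4; 4 15]
step 0: y = z − H·x̄ = [-21]
step 0: S = H·P̄·Hᵀ + R = [274]
step 0: K = P̄·Hᵀ·S⁻¹ = [33/274; 57/274]
step 0: x' = x̄ + K·y = [-419/274, 721/274]
step 0: P' = (I − K·H)·P̄ = [829/274 -785/274; -785/274 861/274]
step 1: x̄ = F·x = [721/274, -117/274]
step 1: P̄ = F·P·Fᵀ + Q = [1683/274 -709/274; -709/274 1859/274]
step 1: y = z − H·x̄ = [-632/137]
step 1: S = H·P̄·Hᵀ + R = [10106/137]
step 1: K = P̄·Hᵀ·S⁻¹ = [1461/10106; 1725/10106]
step 1: x' = x̄ + K·y = [19853/10106, -12273/10106]
step 1: P' = (I − K·H)·P̄ = [23247/5053 -22273/5053; -22273/5053 23423/5053]
step 2: x̄ = F·x = [-12273/10106, 27433/10106]
step 2: P̄ = F·P·Fᵀ + Q = [38582/5053 -21123/5053; -21123/5053 42478/5053]
step 2: y = z − H·x̄ = [-27793/5053]
step 2: S = H·P̄·Hᵀ + R = [369538/5053]
step 2: K = P̄·Hᵀ·S⁻¹ = [4029/28426; 64065/369538]
step 2: x' = x̄ + K·y = [-28341/14213, 325372/184769]
step 2: P' = (I − K·H)·P̄ = [175283/28426 -169911/28426; -169911/28426 2294263/369538]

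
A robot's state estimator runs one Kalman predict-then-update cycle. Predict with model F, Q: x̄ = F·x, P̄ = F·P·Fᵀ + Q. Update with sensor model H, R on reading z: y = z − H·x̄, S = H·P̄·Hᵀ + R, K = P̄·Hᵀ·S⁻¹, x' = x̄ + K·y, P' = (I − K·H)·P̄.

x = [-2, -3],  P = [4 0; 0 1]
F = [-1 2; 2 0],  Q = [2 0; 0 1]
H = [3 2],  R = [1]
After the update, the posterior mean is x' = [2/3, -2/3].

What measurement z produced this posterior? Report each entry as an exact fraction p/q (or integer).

z = [1]

x̄ = F·x = [-4, -4]
P̄ = F·P·Fᵀ + Q = [10 -8; -8 17]
S = H·P̄·Hᵀ + R = [63]
K = P̄·Hᵀ·S⁻¹ = [2/9; 10/63]
x' − x̄ = [14/3, 10/3] = K·y
y = (KᵀK)⁻¹·Kᵀ·(x' − x̄) = [21]
z = y + H·x̄ = [21] + [-20] = [1]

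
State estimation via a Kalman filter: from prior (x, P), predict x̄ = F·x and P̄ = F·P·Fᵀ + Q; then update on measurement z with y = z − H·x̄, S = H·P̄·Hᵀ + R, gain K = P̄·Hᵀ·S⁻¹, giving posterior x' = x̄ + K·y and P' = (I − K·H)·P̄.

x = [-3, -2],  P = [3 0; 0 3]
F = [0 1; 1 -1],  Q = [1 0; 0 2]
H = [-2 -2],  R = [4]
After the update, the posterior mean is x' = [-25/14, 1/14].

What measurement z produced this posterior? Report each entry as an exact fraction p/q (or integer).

z = [3]

x̄ = F·x = [-2, -1]
P̄ = F·P·Fᵀ + Q = [4 -3; -3 8]
S = H·P̄·Hᵀ + R = [28]
K = P̄·Hᵀ·S⁻¹ = [-1/14; -5/14]
x' − x̄ = [3/14, 15/14] = K·y
y = (KᵀK)⁻¹·Kᵀ·(x' − x̄) = [-3]
z = y + H·x̄ = [-3] + [6] = [3]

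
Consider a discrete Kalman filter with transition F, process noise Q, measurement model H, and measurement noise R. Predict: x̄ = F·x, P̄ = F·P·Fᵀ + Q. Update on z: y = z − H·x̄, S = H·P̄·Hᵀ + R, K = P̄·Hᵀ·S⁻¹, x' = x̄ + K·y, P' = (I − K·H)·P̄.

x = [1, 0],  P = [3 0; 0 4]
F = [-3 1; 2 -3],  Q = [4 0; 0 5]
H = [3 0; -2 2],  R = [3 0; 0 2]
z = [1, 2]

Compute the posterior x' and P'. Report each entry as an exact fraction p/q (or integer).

x̄ = F·x = [-3, 2]
P̄ = F·P·Fᵀ + Q = [35 -30; -30 53]
y = z − H·x̄ = [10, -8]
S = H·P̄·Hᵀ + R = [318 -390; -390 594]
K = P̄·Hᵀ·S⁻¹ = [1945/6132 -65/6132; 470/1533 737/1533]
x' = x̄ + K·y = [787/3066, 1870/1533]
P' = (I − K·H)·P̄ = [1945/6132 470/1533; 470/1533 1207/1533]

x' = [787/3066, 1870/1533]
P' = [1945/6132 470/1533; 470/1533 1207/1533]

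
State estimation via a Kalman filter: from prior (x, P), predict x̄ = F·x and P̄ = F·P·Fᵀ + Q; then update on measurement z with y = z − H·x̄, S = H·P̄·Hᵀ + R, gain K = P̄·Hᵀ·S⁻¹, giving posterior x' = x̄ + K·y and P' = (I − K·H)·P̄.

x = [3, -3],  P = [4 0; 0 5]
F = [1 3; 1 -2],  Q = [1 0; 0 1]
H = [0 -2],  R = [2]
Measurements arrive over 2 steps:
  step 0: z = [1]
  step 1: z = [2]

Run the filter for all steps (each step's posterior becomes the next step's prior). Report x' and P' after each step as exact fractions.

step 0: x̄ = F·x = [-6, 9]
step 0: P̄ = F·P·Fᵀ + Q = [50 -26; -26 25]
step 0: y = z − H·x̄ = [19]
step 0: S = H·P̄·Hᵀ + R = [102]
step 0: K = P̄·Hᵀ·S⁻¹ = [26/51; -25/51]
step 0: x' = x̄ + K·y = [188/51, -16/51]
step 0: P' = (I − K·H)·P̄ = [1198/51 -26/51; -26/51 25/51]
step 1: x̄ = F·x = [140/51, 220/51]
step 1: P̄ = F·P·Fᵀ + Q = [1318/51 1022/51; 1022/51 1453/51]
step 1: y = z − H·x̄ = [542/51]
step 1: S = H·P̄·Hᵀ + R = [5914/51]
step 1: K = P̄·Hᵀ·S⁻¹ = [-1022/2957; -1453/2957]
step 1: x' = x̄ + K·y = [-2744/2957, -2686/2957]
step 1: P' = (I − K·H)·P̄ = [35458/2957 1022/2957; 1022/2957 1453/2957]

step 0: x' = [188/51, -16/51], P' = [1198/51 -26/51; -26/51 25/51]
step 1: x' = [-2744/2957, -2686/2957], P' = [35458/2957 1022/2957; 1022/2957 1453/2957]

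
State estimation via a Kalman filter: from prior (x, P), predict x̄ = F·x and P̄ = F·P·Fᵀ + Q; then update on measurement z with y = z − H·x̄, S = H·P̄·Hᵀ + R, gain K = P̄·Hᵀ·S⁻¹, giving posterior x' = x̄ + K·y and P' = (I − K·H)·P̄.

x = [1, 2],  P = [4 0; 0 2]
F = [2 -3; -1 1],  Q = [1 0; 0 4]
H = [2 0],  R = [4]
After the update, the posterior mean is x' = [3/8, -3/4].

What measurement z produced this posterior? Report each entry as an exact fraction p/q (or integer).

x̄ = F·x = [-4, 1]
P̄ = F·P·Fᵀ + Q = [35 -14; -14 10]
S = H·P̄·Hᵀ + R = [144]
K = P̄·Hᵀ·S⁻¹ = [35/72; -7/36]
x' − x̄ = [35/8, -7/4] = K·y
y = (KᵀK)⁻¹·Kᵀ·(x' − x̄) = [9]
z = y + H·x̄ = [9] + [-8] = [1]

z = [1]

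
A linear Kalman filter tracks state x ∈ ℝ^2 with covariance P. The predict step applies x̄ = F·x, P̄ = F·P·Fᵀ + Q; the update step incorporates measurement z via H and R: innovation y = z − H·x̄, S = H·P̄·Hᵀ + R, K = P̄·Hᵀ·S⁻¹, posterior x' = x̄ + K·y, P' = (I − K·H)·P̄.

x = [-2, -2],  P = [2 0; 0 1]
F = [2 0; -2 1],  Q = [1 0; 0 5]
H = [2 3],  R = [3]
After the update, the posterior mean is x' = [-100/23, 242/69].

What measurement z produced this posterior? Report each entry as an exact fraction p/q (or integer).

z = [2]

x̄ = F·x = [-4, 2]
P̄ = F·P·Fᵀ + Q = [9 -8; -8 14]
S = H·P̄·Hᵀ + R = [69]
K = P̄·Hᵀ·S⁻¹ = [-2/23; 26/69]
x' − x̄ = [-8/23, 104/69] = K·y
y = (KᵀK)⁻¹·Kᵀ·(x' − x̄) = [4]
z = y + H·x̄ = [4] + [-2] = [2]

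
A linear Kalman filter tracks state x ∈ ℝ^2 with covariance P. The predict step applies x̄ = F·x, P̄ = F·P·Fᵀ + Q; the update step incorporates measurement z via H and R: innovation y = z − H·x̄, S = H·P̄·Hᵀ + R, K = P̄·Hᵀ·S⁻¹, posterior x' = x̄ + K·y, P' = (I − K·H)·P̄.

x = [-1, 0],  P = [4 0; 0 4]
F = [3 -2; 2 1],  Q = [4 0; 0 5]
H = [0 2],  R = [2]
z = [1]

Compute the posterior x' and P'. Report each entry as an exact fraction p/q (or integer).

x' = [-73/51, 23/51]
P' = [2344/51 16/51; 16/51 25/51]

x̄ = F·x = [-3, -2]
P̄ = F·P·Fᵀ + Q = [56 16; 16 25]
y = z − H·x̄ = [5]
S = H·P̄·Hᵀ + R = [102]
K = P̄·Hᵀ·S⁻¹ = [16/51; 25/51]
x' = x̄ + K·y = [-73/51, 23/51]
P' = (I − K·H)·P̄ = [2344/51 16/51; 16/51 25/51]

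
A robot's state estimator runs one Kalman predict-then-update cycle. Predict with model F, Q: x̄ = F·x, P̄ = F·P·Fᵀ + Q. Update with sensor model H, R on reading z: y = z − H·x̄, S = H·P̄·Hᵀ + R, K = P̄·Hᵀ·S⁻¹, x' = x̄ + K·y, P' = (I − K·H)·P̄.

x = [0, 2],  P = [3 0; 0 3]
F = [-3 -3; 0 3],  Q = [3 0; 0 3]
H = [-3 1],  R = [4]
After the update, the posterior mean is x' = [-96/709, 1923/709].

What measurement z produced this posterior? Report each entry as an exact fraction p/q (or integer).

x̄ = F·x = [-6, 6]
P̄ = F·P·Fᵀ + Q = [57 -27; -27 30]
S = H·P̄·Hᵀ + R = [709]
K = P̄·Hᵀ·S⁻¹ = [-198/709; 111/709]
x' − x̄ = [4158/709, -2331/709] = K·y
y = (KᵀK)⁻¹·Kᵀ·(x' − x̄) = [-21]
z = y + H·x̄ = [-21] + [24] = [3]

z = [3]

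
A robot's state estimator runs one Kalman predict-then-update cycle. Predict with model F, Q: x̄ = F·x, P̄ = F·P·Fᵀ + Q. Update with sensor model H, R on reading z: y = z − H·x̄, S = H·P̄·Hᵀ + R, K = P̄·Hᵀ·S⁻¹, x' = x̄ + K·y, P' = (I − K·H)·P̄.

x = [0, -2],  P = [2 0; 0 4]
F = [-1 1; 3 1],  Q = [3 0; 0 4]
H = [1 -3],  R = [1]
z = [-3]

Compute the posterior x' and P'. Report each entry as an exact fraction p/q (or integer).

x' = [-617/256, 3/16]
P' = [2079/256 43/16; 43/16 1]

x̄ = F·x = [-2, -2]
P̄ = F·P·Fᵀ + Q = [9 -2; -2 26]
y = z − H·x̄ = [-7]
S = H·P̄·Hᵀ + R = [256]
K = P̄·Hᵀ·S⁻¹ = [15/256; -5/16]
x' = x̄ + K·y = [-617/256, 3/16]
P' = (I − K·H)·P̄ = [2079/256 43/16; 43/16 1]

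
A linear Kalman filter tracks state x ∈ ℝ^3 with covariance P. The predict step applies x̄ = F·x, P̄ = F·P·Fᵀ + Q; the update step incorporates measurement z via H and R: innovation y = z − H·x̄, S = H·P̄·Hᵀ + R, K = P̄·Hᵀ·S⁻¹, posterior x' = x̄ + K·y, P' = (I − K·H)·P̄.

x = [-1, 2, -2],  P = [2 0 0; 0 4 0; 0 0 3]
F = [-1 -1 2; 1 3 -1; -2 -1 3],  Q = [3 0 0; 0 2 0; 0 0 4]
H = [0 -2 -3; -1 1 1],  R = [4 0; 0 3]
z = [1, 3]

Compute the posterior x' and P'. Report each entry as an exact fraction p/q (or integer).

x̄ = F·x = [-5, 7, -6]
P̄ = F·P·Fᵀ + Q = [21 -20 26; -20 43 -25; 26 -25 43]
y = z − H·x̄ = [-3, -3]
S = H·P̄·Hᵀ + R = [263 -52; -52 48]
K = P̄·Hᵀ·S⁻¹ = [-21/80 -191/320; 181/1240 4711/4960; -263/620 -1553/2480]
x' = x̄ + K·y = [-155/64, 3683/992, -1413/496]
P' = (I − K·H)·P̄ = [663/320 -33/160 39/80; -33/160 21113/2480 -7279/1240; 39/80 -7279/1240 2777/620]

x' = [-155/64, 3683/992, -1413/496]
P' = [663/320 -33/160 39/80; -33/160 21113/2480 -7279/1240; 39/80 -7279/1240 2777/620]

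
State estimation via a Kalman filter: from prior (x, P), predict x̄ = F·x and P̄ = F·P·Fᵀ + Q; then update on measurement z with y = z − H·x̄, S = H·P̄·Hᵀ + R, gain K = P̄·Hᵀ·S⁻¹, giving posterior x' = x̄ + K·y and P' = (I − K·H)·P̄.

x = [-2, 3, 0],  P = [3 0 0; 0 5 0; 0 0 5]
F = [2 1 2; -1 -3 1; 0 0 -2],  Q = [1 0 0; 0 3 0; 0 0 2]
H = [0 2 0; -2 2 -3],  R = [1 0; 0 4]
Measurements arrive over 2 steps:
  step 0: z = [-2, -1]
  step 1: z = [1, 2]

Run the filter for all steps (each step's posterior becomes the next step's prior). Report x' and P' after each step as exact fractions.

step 0: x̄ = F·x = [-1, -7, 0]
step 0: P̄ = F·P·Fᵀ + Q = [38 -11 -20; -11 56 -10; -20 -10 22]
step 0: y = z − H·x̄ = [12, 11]
step 0: S = H·P̄·Hᵀ + R = [225 328; 328 546]
step 0: K = P̄·Hᵀ·S⁻¹ = [226/7633 -667/7633; 3680/7633 82/7633; 2084/7633 -1895/7633]
step 0: x' = x̄ + K·y = [-12258/7633, -8369/7633, 4163/7633]
step 0: P' = (I − K·H)·P̄ = [269680/7633 113/7633 -178822/7633; 113/7633 1840/7633 1042/7633; -178822/7633 1042/7633 122436/7633]
step 1: x̄ = F·x = [-24559/7633, 41528/7633, -8326/7633]
step 1: P̄ = F·P·Fᵀ + Q = [151981/7633 -306009/7633 223460/7633; -306009/7633 783645/7633 -596264/7633; 223460/7633 -596264/7633 505010/7633]
step 1: y = z − H·x̄ = [-75423/7633, -141886/7633]
step 1: S = H·P̄·Hᵀ + R = [3142213/7633 7936200/7633; 7936200/7633 20602886/7633]
step 1: K = P̄·Hᵀ·S⁻¹ = [-1288278/114986623 -8357380/114986623; 52342590/114986623 1984050/114986623; 30463112/114986623 -29339779/114986623]
step 1: x' = x̄ + K·y = [-201885951/114986623, 71507978/114986623, 118944840/114986623]
step 1: P' = (I − K·H)·P̄ = [449301623/114986623 -644139/114986623 -288820668/114986623; -644139/114986623 26171295/114986623 15231556/114986623; -288820668/114986623 15231556/114986623 241821188/114986623]

step 0: x' = [-12258/7633, -8369/7633, 4163/7633], P' = [269680/7633 113/7633 -178822/7633; 113/7633 1840/7633 1042/7633; -178822/7633 1042/7633 122436/7633]
step 1: x' = [-201885951/114986623, 71507978/114986623, 118944840/114986623], P' = [449301623/114986623 -644139/114986623 -288820668/114986623; -644139/114986623 26171295/114986623 15231556/114986623; -288820668/114986623 15231556/114986623 241821188/114986623]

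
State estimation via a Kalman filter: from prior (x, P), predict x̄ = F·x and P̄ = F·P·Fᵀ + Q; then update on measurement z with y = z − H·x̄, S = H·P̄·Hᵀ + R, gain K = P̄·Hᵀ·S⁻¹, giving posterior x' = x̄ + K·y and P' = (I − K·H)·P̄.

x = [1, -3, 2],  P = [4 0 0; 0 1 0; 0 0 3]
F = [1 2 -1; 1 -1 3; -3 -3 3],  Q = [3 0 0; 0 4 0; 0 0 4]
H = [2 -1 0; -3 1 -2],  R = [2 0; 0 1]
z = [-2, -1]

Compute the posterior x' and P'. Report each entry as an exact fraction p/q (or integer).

x̄ = F·x = [-7, 10, 12]
P̄ = F·P·Fᵀ + Q = [14 -7 -27; -7 36 18; -27 18 76]
y = z − H·x̄ = [22, -8]
S = H·P̄·Hᵀ + R = [122 -11; -11 113]
K = P̄·Hᵀ·S⁻¹ = [802/2733 199/2733; -5419/13665 2012/13665; -8719/13665 -7258/13665]
x' = x̄ + K·y = [-3079/2733, 1336/13665, 30226/13665]
P' = (I − K·H)·P̄ = [9197/2733 16790/2733 -5500/2733; 16790/2733 178738/13665 -37562/13665; -5500/2733 -37562/13665 26098/13665]

x' = [-3079/2733, 1336/13665, 30226/13665]
P' = [9197/2733 16790/2733 -5500/2733; 16790/2733 178738/13665 -37562/13665; -5500/2733 -37562/13665 26098/13665]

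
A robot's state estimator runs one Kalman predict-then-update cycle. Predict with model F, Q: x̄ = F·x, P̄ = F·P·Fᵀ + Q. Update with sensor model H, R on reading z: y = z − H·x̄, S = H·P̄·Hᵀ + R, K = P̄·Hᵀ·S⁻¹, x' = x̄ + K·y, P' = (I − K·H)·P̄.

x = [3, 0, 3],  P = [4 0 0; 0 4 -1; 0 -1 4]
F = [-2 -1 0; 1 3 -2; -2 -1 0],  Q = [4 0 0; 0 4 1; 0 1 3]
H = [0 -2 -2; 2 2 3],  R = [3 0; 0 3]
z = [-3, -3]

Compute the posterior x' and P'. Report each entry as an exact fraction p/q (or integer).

x' = [-48138/22013, 138345/44026, -74799/44026]
P' = [31496/22013 7498/22013 -18700/22013; 7498/22013 221497/44026 -170923/44026; -18700/22013 -170923/44026 152455/44026]

x̄ = F·x = [-6, -3, -6]
P̄ = F·P·Fᵀ + Q = [24 -22 20; -22 72 -21; 20 -21 23]
y = z − H·x̄ = [-21, 33]
S = H·P̄·Hᵀ + R = [215 -208; -208 406]
K = P̄·Hᵀ·S⁻¹ = [7468/22013 7296/22013; -16858/22013 -13261/44026; 6156/22013 13573/44026]
x' = x̄ + K·y = [-48138/22013, 138345/44026, -74799/44026]
P' = (I − K·H)·P̄ = [31496/22013 7498/22013 -18700/22013; 7498/22013 221497/44026 -170923/44026; -18700/22013 -170923/44026 152455/44026]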